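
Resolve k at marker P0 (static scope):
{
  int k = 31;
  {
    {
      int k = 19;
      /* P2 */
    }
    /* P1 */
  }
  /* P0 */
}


k declared in the same block as P0
k = 31


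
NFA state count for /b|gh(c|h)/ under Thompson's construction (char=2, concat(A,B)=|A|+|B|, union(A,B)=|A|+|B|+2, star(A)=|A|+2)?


Syntax tree has 5 char leaf(s), 2 union(s), 0 star(s)
chars contribute 5×2 = 10; each union adds +2; each star adds +2
Total: 10 + 4 + 0 = 14 states


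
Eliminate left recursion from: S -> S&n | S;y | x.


Left-recursive alternatives: S&n, S;y; non-recursive: x
Introduce S': S -> xS', S' -> &nS' | ;yS' | ε


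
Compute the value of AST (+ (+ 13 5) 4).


Evaluate inner: (+ 13 5) = 18
Evaluate root: (+ 18 4) = 22
Result: 22


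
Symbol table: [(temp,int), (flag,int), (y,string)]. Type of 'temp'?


Lookup 'temp' → type int


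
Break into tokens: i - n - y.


Scan left to right, longest-match per lexeme
Tokens: ID(i), OP(-), ID(n), OP(-), ID(y)


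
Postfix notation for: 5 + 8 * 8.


* has higher precedence, evaluate 8*8 first
Postfix: 5 8 8 * +


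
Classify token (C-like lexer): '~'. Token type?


Pattern: operator symbol
Type: OPERATOR


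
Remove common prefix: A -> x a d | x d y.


Common prefix: 'x'
Factored: A -> x A', A' -> a d | d y


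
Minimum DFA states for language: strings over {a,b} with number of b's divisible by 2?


Track (count of b) mod 2: states 0..1, accept at 0
Minimal DFA: 2 states


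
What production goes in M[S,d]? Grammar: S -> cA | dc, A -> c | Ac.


For [S, d]: 'd' ∈ FIRST(dc)
Entry: S -> dc


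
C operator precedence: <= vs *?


'*' is multiplicative (level 10); '<=' is relational (level 7)
Higher level binds tighter
'*' has higher precedence than '<='


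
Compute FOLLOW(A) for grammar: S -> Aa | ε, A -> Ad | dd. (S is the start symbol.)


$ ∈ FOLLOW(S). For each A -> αBβ: add FIRST(β)\{ε} to FOLLOW(B); if β nullable, add FOLLOW(A).
FOLLOW(A) = {a, d}


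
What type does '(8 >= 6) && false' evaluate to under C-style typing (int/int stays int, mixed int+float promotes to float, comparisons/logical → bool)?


Operand types: bool && bool
Rule: logical operators take bool operands and yield bool
Result type: bool


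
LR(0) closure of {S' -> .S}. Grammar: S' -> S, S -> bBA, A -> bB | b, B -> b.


Start: S' -> .S
For each item with dot before a nonterminal B, add B -> .γ for every B-production
Closure: [S' -> .S, S -> .bBA]


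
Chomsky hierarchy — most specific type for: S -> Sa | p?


Left-linear: every RHS is a terminal or one nonterminal followed by a terminal
Classification: Type 3 (Regular)


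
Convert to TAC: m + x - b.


Break into single-operator statements:
t1 = m + x
t2 = t1 - b


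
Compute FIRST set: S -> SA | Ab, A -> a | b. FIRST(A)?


Per alternative of A: FIRST(a) = {a}; FIRST(b) = {b}
FIRST(A) = {a, b}


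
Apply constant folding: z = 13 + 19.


13 + 19 = 32 at compile time
Optimized: z = 32


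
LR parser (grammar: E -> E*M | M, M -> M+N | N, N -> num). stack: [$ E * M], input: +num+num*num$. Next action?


'+' can extend M; shift to build M -> M+N
Action: shift


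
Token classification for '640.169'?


Pattern: digits with a decimal point
Type: FLOAT_LITERAL


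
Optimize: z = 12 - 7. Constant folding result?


12 - 7 = 5 at compile time
Optimized: z = 5


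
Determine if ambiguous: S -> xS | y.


right-linear, alternatives start with distinct terminals 'x' vs 'y': unique leftmost derivation
Unambiguous


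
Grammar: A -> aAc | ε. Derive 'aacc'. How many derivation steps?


Derivation: A => aAc => aaAcc => aacc
Steps: 3


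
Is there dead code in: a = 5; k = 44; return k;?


a is assigned but never read
Dead: 'a = 5'


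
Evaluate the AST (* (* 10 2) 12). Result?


Evaluate inner: (* 10 2) = 20
Evaluate root: (* 20 12) = 240
Result: 240


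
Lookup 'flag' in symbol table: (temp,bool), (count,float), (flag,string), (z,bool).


Lookup 'flag' → type string


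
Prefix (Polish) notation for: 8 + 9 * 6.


'*' binds tighter: tree is (+ 8 (* 9 6))
Prefix: + 8 * 9 6


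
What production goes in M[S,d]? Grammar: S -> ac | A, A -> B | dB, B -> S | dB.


For [S, d]: 'd' ∈ FIRST(A)
Entry: S -> A


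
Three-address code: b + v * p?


Break into single-operator statements:
t1 = v * p
t2 = b + t1


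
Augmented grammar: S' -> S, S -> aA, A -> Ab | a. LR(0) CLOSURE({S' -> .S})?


Start: S' -> .S
For each item with dot before a nonterminal B, add B -> .γ for every B-production
Closure: [S' -> .S, S -> .aA]


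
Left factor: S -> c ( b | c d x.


Common prefix: 'c'
Factored: S -> c S', S' -> ( b | d x


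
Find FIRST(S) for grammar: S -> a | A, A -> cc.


Per alternative of S: FIRST(a) = {a}; FIRST(A) = {c}
FIRST(S) = {a, c}


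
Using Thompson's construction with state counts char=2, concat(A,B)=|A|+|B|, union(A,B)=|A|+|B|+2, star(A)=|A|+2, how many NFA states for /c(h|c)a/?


Syntax tree has 4 char leaf(s), 1 union(s), 0 star(s)
chars contribute 4×2 = 8; each union adds +2; each star adds +2
Total: 8 + 2 + 0 = 10 states


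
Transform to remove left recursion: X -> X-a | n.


Left-recursive alternatives: X-a; non-recursive: n
Introduce X': X -> nX', X' -> -aX' | ε


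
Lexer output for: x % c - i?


Scan left to right, longest-match per lexeme
Tokens: ID(x), OP(%), ID(c), OP(-), ID(i)


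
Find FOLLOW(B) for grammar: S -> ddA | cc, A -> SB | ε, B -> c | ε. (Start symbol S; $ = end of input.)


$ ∈ FOLLOW(S). For each A -> αBβ: add FIRST(β)\{ε} to FOLLOW(B); if β nullable, add FOLLOW(A).
FOLLOW(B) = {$, c}


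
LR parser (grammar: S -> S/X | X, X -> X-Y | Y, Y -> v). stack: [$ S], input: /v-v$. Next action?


shift '/' to continue S -> S/X
Action: shift


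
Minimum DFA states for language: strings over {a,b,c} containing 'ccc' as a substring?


KMP-style automaton: 3 progress states + 1 absorbing accept = 4
Minimal DFA: 4 states


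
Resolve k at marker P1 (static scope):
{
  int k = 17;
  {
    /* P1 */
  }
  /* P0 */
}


P1's block does not declare k; resolves to the enclosing declaration at depth 0
k = 17


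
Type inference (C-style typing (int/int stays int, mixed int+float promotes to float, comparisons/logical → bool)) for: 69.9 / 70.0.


Operand types: float / float
Rule: mixed int/float promotes to float; int/int stays int
Result type: float


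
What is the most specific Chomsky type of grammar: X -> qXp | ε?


Single nonterminal LHS, but q^n p^n is not regular
Classification: Type 2 (Context-Free)


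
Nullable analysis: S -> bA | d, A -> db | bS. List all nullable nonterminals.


A nonterminal is nullable iff some alternative derives ε (directly, or every symbol in it is nullable)
Nullable: {}


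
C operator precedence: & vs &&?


'&' is bitwise AND (level 5); '&&' is logical AND (level 2)
Higher level binds tighter
'&' has higher precedence than '&&'


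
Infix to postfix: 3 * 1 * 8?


Left to right (same or higher precedence on left)
Postfix: 3 1 * 8 *


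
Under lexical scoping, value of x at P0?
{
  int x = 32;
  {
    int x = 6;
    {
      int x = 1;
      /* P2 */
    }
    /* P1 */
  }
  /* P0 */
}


x declared in the same block as P0
x = 32


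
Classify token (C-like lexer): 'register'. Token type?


Pattern: reserved word
Type: KEYWORD


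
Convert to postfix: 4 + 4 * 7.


* has higher precedence, evaluate 4*7 first
Postfix: 4 4 7 * +


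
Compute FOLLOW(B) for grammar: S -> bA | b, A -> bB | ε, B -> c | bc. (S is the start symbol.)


$ ∈ FOLLOW(S). For each A -> αBβ: add FIRST(β)\{ε} to FOLLOW(B); if β nullable, add FOLLOW(A).
FOLLOW(B) = {$}


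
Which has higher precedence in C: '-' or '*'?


'*' is multiplicative (level 10); '-' is additive (level 9)
Higher level binds tighter
'*' has higher precedence than '-'


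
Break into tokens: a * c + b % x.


Scan left to right, longest-match per lexeme
Tokens: ID(a), OP(*), ID(c), OP(+), ID(b), OP(%), ID(x)


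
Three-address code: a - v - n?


Break into single-operator statements:
t1 = a - v
t2 = t1 - n


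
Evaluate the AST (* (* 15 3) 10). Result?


Evaluate inner: (* 15 3) = 45
Evaluate root: (* 45 10) = 450
Result: 450


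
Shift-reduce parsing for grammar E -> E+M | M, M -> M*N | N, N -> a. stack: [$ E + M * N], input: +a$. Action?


handle 'M*N' on top
Action: reduce (M -> M*N)


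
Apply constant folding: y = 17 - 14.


17 - 14 = 3 at compile time
Optimized: y = 3


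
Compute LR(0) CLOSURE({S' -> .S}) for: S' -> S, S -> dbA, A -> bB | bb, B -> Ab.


Start: S' -> .S
For each item with dot before a nonterminal B, add B -> .γ for every B-production
Closure: [S' -> .S, S -> .dbA]


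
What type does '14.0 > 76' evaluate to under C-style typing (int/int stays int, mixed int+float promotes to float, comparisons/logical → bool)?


Operand types: float > int
Rule: comparison yields bool
Result type: bool


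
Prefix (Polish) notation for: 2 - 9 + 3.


left-to-right (same/higher precedence on left): tree is (+ (- 2 9) 3)
Prefix: + - 2 9 3


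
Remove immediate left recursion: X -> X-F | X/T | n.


Left-recursive alternatives: X-F, X/T; non-recursive: n
Introduce X': X -> nX', X' -> -FX' | /TX' | ε


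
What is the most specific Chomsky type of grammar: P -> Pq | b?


Left-linear: every RHS is a terminal or one nonterminal followed by a terminal
Classification: Type 3 (Regular)


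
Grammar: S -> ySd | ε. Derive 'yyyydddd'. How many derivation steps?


Derivation: S => ySd => yySdd => yyySddd => yyyySdddd => yyyydddd
Steps: 5


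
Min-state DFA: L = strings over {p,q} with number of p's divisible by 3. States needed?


Track (count of p) mod 3: states 0..2, accept at 0
Minimal DFA: 3 states


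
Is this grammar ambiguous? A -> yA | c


right-linear, alternatives start with distinct terminals 'y' vs 'c': unique leftmost derivation
Unambiguous


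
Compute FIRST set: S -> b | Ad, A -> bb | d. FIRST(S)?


Per alternative of S: FIRST(b) = {b}; FIRST(Ad) = {b, d}
FIRST(S) = {b, d}


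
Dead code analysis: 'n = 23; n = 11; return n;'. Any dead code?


first assignment to n is overwritten before any read
Dead: 'n = 23'


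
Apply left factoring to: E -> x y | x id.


Common prefix: 'x'
Factored: E -> x E', E' -> y | id


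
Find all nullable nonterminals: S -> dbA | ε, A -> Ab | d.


A nonterminal is nullable iff some alternative derives ε (directly, or every symbol in it is nullable)
Nullable: {S}


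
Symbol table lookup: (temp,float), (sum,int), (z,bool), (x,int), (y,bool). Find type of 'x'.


Lookup 'x' → type int


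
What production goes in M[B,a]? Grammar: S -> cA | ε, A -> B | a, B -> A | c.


For [B, a]: 'a' ∈ FIRST(A)
Entry: B -> A


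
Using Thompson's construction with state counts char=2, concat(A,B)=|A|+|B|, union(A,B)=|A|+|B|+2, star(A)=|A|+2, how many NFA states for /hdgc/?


Syntax tree has 4 char leaf(s), 0 union(s), 0 star(s)
chars contribute 4×2 = 8; each union adds +2; each star adds +2
Total: 8 + 0 + 0 = 8 states


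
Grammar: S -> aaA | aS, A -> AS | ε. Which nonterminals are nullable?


A nonterminal is nullable iff some alternative derives ε (directly, or every symbol in it is nullable)
Nullable: {A}


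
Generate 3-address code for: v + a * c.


Break into single-operator statements:
t1 = a * c
t2 = v + t1


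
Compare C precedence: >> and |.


'>>' is shift (level 8); '|' is bitwise OR (level 3)
Higher level binds tighter
'>>' has higher precedence than '|'


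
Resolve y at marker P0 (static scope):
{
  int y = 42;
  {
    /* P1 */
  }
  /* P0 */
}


y declared in the same block as P0
y = 42


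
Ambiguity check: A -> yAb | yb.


balanced y^n…b^n: each string has a unique parse
Unambiguous


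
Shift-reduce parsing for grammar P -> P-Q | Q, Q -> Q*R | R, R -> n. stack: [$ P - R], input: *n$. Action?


'R' (not preceded by Q*) is the handle for Q -> R
Action: reduce (Q -> R)


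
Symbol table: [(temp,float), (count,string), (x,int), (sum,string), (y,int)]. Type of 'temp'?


Lookup 'temp' → type float


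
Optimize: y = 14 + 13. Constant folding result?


14 + 13 = 27 at compile time
Optimized: y = 27


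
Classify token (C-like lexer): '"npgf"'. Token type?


Pattern: double-quoted sequence
Type: STRING_LITERAL


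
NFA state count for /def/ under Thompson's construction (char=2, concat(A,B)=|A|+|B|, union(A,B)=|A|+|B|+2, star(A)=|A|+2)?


Syntax tree has 3 char leaf(s), 0 union(s), 0 star(s)
chars contribute 3×2 = 6; each union adds +2; each star adds +2
Total: 6 + 0 + 0 = 6 states


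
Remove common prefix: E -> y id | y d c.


Common prefix: 'y'
Factored: E -> y E', E' -> id | d c


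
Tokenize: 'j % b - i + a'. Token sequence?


Scan left to right, longest-match per lexeme
Tokens: ID(j), OP(%), ID(b), OP(-), ID(i), OP(+), ID(a)


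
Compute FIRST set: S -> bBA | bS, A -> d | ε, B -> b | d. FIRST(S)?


Per alternative of S: FIRST(bBA) = {b}; FIRST(bS) = {b}
FIRST(S) = {b}


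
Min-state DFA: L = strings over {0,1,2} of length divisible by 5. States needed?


Track length mod 5: states 0..4, accept at 0
Minimal DFA: 5 states


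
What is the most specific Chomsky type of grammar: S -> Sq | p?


Left-linear: every RHS is a terminal or one nonterminal followed by a terminal
Classification: Type 3 (Regular)


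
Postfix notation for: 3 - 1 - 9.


Left to right (same or higher precedence on left)
Postfix: 3 1 - 9 -


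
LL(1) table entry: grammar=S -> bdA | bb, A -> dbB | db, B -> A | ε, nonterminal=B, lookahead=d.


For [B, d]: 'd' ∈ FIRST(A)
Entry: B -> A


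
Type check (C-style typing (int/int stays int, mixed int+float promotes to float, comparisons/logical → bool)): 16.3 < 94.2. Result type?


Operand types: float < float
Rule: comparison yields bool
Result type: bool


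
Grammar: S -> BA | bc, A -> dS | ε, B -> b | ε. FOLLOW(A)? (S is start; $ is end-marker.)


$ ∈ FOLLOW(S). For each A -> αBβ: add FIRST(β)\{ε} to FOLLOW(B); if β nullable, add FOLLOW(A).
FOLLOW(A) = {$}


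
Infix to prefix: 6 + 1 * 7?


'*' binds tighter: tree is (+ 6 (* 1 7))
Prefix: + 6 * 1 7


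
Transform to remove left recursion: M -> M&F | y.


Left-recursive alternatives: M&F; non-recursive: y
Introduce M': M -> yM', M' -> &FM' | ε


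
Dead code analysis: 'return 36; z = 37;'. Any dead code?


statement follows a return and is unreachable
Dead: 'z = 37'


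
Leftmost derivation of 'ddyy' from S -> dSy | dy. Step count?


Derivation: S => dSy => ddyy
Steps: 2


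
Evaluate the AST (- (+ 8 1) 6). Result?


Evaluate inner: (+ 8 1) = 9
Evaluate root: (- 9 6) = 3
Result: 3


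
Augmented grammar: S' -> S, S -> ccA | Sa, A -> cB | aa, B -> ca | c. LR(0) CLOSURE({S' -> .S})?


Start: S' -> .S
For each item with dot before a nonterminal B, add B -> .γ for every B-production
Closure: [S' -> .S, S -> .ccA, S -> .Sa]


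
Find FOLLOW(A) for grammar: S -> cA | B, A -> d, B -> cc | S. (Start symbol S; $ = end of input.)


$ ∈ FOLLOW(S). For each A -> αBβ: add FIRST(β)\{ε} to FOLLOW(B); if β nullable, add FOLLOW(A).
FOLLOW(A) = {$}


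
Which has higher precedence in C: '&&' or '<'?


'<' is relational (level 7); '&&' is logical AND (level 2)
Higher level binds tighter
'<' has higher precedence than '&&'


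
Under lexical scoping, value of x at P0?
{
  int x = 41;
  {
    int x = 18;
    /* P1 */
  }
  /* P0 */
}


x declared in the same block as P0
x = 41


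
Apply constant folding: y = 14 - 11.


14 - 11 = 3 at compile time
Optimized: y = 3


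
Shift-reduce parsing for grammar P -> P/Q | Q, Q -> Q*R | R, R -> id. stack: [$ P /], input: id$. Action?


no handle ('P/' is not any RHS); shift 'id'
Action: shift


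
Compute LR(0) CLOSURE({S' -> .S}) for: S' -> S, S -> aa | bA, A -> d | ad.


Start: S' -> .S
For each item with dot before a nonterminal B, add B -> .γ for every B-production
Closure: [S' -> .S, S -> .aa, S -> .bA]


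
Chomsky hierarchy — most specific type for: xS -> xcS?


LHS has context (more than one symbol) and |LHS| ≤ |RHS|
Classification: Type 1 (Context-Sensitive)


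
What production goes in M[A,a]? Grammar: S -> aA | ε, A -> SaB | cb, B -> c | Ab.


For [A, a]: 'a' ∈ FIRST(SaB)
Entry: A -> SaB


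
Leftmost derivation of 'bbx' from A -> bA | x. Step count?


Derivation: A => bA => bbA => bbx
Steps: 3


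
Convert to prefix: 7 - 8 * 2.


'*' binds tighter: tree is (- 7 (* 8 2))
Prefix: - 7 * 8 2


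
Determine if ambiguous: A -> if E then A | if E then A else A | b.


dangling else: 'if E then if E then b else b' parses two ways
Ambiguous


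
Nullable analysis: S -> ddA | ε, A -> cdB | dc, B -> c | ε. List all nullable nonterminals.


A nonterminal is nullable iff some alternative derives ε (directly, or every symbol in it is nullable)
Nullable: {B, S}


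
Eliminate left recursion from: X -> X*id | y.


Left-recursive alternatives: X*id; non-recursive: y
Introduce X': X -> yX', X' -> *idX' | ε


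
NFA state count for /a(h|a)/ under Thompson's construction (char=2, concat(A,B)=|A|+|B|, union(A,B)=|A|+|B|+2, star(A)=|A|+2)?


Syntax tree has 3 char leaf(s), 1 union(s), 0 star(s)
chars contribute 3×2 = 6; each union adds +2; each star adds +2
Total: 6 + 2 + 0 = 8 states


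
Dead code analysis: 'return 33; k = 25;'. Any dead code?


statement follows a return and is unreachable
Dead: 'k = 25'


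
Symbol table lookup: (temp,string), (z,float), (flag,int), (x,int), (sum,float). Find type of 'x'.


Lookup 'x' → type int


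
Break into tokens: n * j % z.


Scan left to right, longest-match per lexeme
Tokens: ID(n), OP(*), ID(j), OP(%), ID(z)


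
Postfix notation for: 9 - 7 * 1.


* has higher precedence, evaluate 7*1 first
Postfix: 9 7 1 * -


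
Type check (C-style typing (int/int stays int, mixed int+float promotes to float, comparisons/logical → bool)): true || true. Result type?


Operand types: bool || bool
Rule: logical operators take bool operands and yield bool
Result type: bool


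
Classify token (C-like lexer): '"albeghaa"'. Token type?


Pattern: double-quoted sequence
Type: STRING_LITERAL


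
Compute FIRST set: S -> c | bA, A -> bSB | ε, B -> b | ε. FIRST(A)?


Per alternative of A: FIRST(bSB) = {b}; FIRST(ε) = {ε}
FIRST(A) = {b, ε}


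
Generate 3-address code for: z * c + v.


Break into single-operator statements:
t1 = z * c
t2 = t1 + v


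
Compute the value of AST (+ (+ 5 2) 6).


Evaluate inner: (+ 5 2) = 7
Evaluate root: (+ 7 6) = 13
Result: 13


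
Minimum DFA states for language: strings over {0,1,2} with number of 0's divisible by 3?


Track (count of 0) mod 3: states 0..2, accept at 0
Minimal DFA: 3 states


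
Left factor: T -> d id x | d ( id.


Common prefix: 'd'
Factored: T -> d T', T' -> id x | ( id


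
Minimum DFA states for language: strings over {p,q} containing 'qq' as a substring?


KMP-style automaton: 2 progress states + 1 absorbing accept = 3
Minimal DFA: 3 states


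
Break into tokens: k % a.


Scan left to right, longest-match per lexeme
Tokens: ID(k), OP(%), ID(a)


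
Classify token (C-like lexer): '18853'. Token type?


Pattern: digits only
Type: INTEGER_LITERAL


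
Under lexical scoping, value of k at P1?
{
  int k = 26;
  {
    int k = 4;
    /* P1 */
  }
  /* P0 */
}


k declared in the same block as P1
k = 4


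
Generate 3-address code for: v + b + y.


Break into single-operator statements:
t1 = v + b
t2 = t1 + y


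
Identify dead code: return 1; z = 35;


statement follows a return and is unreachable
Dead: 'z = 35'


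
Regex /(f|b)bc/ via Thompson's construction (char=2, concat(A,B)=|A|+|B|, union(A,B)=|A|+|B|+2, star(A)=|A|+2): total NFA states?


Syntax tree has 4 char leaf(s), 1 union(s), 0 star(s)
chars contribute 4×2 = 8; each union adds +2; each star adds +2
Total: 8 + 2 + 0 = 10 states


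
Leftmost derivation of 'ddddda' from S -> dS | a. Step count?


Derivation: S => dS => ddS => dddS => ddddS => dddddS => ddddda
Steps: 6


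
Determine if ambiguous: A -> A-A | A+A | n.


'n-n+n' has two parse trees (no precedence encoded between - and +)
Ambiguous


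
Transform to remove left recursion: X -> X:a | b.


Left-recursive alternatives: X:a; non-recursive: b
Introduce X': X -> bX', X' -> :aX' | ε


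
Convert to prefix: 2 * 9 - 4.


left-to-right (same/higher precedence on left): tree is (- (* 2 9) 4)
Prefix: - * 2 9 4


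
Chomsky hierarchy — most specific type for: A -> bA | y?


Right-linear: every RHS is a terminal or a terminal followed by one nonterminal
Classification: Type 3 (Regular)


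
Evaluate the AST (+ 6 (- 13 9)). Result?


Evaluate inner: (- 13 9) = 4
Evaluate root: (+ 6 4) = 10
Result: 10


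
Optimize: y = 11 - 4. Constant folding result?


11 - 4 = 7 at compile time
Optimized: y = 7


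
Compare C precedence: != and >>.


'>>' is shift (level 8); '!=' is equality (level 6)
Higher level binds tighter
'>>' has higher precedence than '!='


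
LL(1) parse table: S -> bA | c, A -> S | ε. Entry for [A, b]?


For [A, b]: 'b' ∈ FIRST(S)
Entry: A -> S


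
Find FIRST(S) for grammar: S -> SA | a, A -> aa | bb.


Per alternative of S: FIRST(SA) = {a}; FIRST(a) = {a}
FIRST(S) = {a}


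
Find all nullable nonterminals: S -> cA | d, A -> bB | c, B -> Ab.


A nonterminal is nullable iff some alternative derives ε (directly, or every symbol in it is nullable)
Nullable: {}


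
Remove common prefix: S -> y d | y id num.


Common prefix: 'y'
Factored: S -> y S', S' -> d | id num


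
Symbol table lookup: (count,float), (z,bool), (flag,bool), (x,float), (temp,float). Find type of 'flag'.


Lookup 'flag' → type bool


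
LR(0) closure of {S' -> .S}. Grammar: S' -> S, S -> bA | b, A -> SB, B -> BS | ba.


Start: S' -> .S
For each item with dot before a nonterminal B, add B -> .γ for every B-production
Closure: [S' -> .S, S -> .bA, S -> .b]


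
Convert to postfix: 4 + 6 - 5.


Left to right (same or higher precedence on left)
Postfix: 4 6 + 5 -


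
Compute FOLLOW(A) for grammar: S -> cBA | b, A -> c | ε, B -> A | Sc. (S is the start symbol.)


$ ∈ FOLLOW(S). For each A -> αBβ: add FIRST(β)\{ε} to FOLLOW(B); if β nullable, add FOLLOW(A).
FOLLOW(A) = {$, c}


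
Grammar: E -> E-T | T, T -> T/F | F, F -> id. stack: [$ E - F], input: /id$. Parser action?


'F' (not preceded by T/) is the handle for T -> F
Action: reduce (T -> F)


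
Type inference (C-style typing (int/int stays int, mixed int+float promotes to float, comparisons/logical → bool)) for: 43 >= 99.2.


Operand types: int >= float
Rule: comparison yields bool
Result type: bool


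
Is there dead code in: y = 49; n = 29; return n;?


y is assigned but never read
Dead: 'y = 49'


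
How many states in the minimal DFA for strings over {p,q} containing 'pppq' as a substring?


KMP-style automaton: 4 progress states + 1 absorbing accept = 5
Minimal DFA: 5 states


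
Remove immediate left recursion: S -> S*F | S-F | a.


Left-recursive alternatives: S*F, S-F; non-recursive: a
Introduce S': S -> aS', S' -> *FS' | -FS' | ε


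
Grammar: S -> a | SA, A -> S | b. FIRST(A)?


Per alternative of A: FIRST(S) = {a}; FIRST(b) = {b}
FIRST(A) = {a, b}


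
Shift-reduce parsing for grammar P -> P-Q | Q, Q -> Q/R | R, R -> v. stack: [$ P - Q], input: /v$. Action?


'/' can extend Q; shift to build Q -> Q/R
Action: shift


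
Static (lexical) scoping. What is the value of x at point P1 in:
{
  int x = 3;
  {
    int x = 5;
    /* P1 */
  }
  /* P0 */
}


x declared in the same block as P1
x = 5


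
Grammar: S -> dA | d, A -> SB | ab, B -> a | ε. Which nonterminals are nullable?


A nonterminal is nullable iff some alternative derives ε (directly, or every symbol in it is nullable)
Nullable: {B}


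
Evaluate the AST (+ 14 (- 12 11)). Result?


Evaluate inner: (- 12 11) = 1
Evaluate root: (+ 14 1) = 15
Result: 15


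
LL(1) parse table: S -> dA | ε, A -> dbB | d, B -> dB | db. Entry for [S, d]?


For [S, d]: 'd' ∈ FIRST(dA)
Entry: S -> dA


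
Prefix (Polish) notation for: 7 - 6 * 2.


'*' binds tighter: tree is (- 7 (* 6 2))
Prefix: - 7 * 6 2


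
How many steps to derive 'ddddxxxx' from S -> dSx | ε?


Derivation: S => dSx => ddSxx => dddSxxx => ddddSxxxx => ddddxxxx
Steps: 5


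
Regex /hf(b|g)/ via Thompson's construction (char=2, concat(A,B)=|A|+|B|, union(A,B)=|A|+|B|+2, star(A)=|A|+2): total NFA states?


Syntax tree has 4 char leaf(s), 1 union(s), 0 star(s)
chars contribute 4×2 = 8; each union adds +2; each star adds +2
Total: 8 + 2 + 0 = 10 states


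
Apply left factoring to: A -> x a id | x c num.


Common prefix: 'x'
Factored: A -> x A', A' -> a id | c num


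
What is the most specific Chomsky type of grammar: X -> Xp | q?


Left-linear: every RHS is a terminal or one nonterminal followed by a terminal
Classification: Type 3 (Regular)


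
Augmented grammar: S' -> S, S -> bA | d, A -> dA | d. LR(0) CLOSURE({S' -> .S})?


Start: S' -> .S
For each item with dot before a nonterminal B, add B -> .γ for every B-production
Closure: [S' -> .S, S -> .bA, S -> .d]


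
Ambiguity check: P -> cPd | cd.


balanced c^n…d^n: each string has a unique parse
Unambiguous


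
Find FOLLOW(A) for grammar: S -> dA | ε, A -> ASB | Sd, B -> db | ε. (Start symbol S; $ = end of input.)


$ ∈ FOLLOW(S). For each A -> αBβ: add FIRST(β)\{ε} to FOLLOW(B); if β nullable, add FOLLOW(A).
FOLLOW(A) = {$, d}


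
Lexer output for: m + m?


Scan left to right, longest-match per lexeme
Tokens: ID(m), OP(+), ID(m)


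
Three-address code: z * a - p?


Break into single-operator statements:
t1 = z * a
t2 = t1 - p


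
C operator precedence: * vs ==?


'*' is multiplicative (level 10); '==' is equality (level 6)
Higher level binds tighter
'*' has higher precedence than '=='


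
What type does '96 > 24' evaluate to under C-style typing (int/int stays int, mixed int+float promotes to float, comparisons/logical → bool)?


Operand types: int > int
Rule: comparison yields bool
Result type: bool


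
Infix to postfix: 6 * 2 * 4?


Left to right (same or higher precedence on left)
Postfix: 6 2 * 4 *


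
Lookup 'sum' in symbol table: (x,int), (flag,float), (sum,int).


Lookup 'sum' → type int


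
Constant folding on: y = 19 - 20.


19 - 20 = -1 at compile time
Optimized: y = -1


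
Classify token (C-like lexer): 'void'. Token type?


Pattern: reserved word
Type: KEYWORD


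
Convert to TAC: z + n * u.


Break into single-operator statements:
t1 = n * u
t2 = z + t1


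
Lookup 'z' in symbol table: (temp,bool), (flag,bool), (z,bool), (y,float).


Lookup 'z' → type bool


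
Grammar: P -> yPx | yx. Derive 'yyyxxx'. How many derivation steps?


Derivation: P => yPx => yyPxx => yyyxxx
Steps: 3


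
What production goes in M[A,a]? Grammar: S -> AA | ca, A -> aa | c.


For [A, a]: 'a' ∈ FIRST(aa)
Entry: A -> aa


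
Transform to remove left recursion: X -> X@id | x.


Left-recursive alternatives: X@id; non-recursive: x
Introduce X': X -> xX', X' -> @idX' | ε


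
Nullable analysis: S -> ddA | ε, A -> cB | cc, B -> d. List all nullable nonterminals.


A nonterminal is nullable iff some alternative derives ε (directly, or every symbol in it is nullable)
Nullable: {S}


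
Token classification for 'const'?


Pattern: reserved word
Type: KEYWORD


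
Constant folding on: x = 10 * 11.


10 * 11 = 110 at compile time
Optimized: x = 110


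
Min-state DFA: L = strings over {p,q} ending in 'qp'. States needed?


Track the longest suffix of input matching a prefix of 'qp': 3 classes (prefixes of length 0..2)
Minimal DFA: 3 states


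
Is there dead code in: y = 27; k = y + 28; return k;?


y is read by k's definition; k is returned
No dead code


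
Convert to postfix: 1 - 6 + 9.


Left to right (same or higher precedence on left)
Postfix: 1 6 - 9 +


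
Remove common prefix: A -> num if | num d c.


Common prefix: 'num'
Factored: A -> num A', A' -> if | d c


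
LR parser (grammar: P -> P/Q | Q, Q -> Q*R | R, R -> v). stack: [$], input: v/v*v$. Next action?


no handle on stack; shift 'v'
Action: shift


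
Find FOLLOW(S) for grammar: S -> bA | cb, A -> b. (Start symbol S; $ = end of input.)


$ ∈ FOLLOW(S). For each A -> αBβ: add FIRST(β)\{ε} to FOLLOW(B); if β nullable, add FOLLOW(A).
FOLLOW(S) = {$}


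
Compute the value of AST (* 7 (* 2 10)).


Evaluate inner: (* 2 10) = 20
Evaluate root: (* 7 20) = 140
Result: 140


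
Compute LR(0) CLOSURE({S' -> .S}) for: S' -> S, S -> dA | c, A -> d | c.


Start: S' -> .S
For each item with dot before a nonterminal B, add B -> .γ for every B-production
Closure: [S' -> .S, S -> .dA, S -> .c]


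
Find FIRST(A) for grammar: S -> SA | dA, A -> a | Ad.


Per alternative of A: FIRST(a) = {a}; FIRST(Ad) = {a}
FIRST(A) = {a}


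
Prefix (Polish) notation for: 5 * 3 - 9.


left-to-right (same/higher precedence on left): tree is (- (* 5 3) 9)
Prefix: - * 5 3 9


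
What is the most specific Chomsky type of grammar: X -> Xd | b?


Left-linear: every RHS is a terminal or one nonterminal followed by a terminal
Classification: Type 3 (Regular)


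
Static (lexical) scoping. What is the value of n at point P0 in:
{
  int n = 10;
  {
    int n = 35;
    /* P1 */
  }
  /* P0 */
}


n declared in the same block as P0
n = 10


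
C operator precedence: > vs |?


'>' is relational (level 7); '|' is bitwise OR (level 3)
Higher level binds tighter
'>' has higher precedence than '|'


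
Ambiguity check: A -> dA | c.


right-linear, alternatives start with distinct terminals 'd' vs 'c': unique leftmost derivation
Unambiguous


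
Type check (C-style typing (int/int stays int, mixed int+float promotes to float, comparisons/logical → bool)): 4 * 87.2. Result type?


Operand types: int * float
Rule: mixed int/float promotes to float; int/int stays int
Result type: float


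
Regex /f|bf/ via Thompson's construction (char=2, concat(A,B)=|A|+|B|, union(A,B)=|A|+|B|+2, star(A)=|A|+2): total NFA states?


Syntax tree has 3 char leaf(s), 1 union(s), 0 star(s)
chars contribute 3×2 = 6; each union adds +2; each star adds +2
Total: 6 + 2 + 0 = 8 states


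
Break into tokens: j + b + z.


Scan left to right, longest-match per lexeme
Tokens: ID(j), OP(+), ID(b), OP(+), ID(z)


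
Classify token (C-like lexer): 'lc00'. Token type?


Pattern: letter/underscore followed by alphanumerics, not a keyword
Type: IDENTIFIER


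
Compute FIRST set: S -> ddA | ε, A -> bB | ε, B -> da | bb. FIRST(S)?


Per alternative of S: FIRST(ddA) = {d}; FIRST(ε) = {ε}
FIRST(S) = {d, ε}


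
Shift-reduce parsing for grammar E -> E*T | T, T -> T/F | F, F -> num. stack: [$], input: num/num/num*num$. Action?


no handle on stack; shift 'num'
Action: shift


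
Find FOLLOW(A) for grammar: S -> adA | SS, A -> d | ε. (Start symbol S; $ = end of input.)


$ ∈ FOLLOW(S). For each A -> αBβ: add FIRST(β)\{ε} to FOLLOW(B); if β nullable, add FOLLOW(A).
FOLLOW(A) = {$, a}


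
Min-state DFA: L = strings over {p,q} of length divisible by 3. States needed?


Track length mod 3: states 0..2, accept at 0
Minimal DFA: 3 states


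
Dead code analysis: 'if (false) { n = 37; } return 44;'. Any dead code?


condition is constant false, so the whole block is unreachable
Dead: 'if (false) { n = 37; }'


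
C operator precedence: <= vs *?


'*' is multiplicative (level 10); '<=' is relational (level 7)
Higher level binds tighter
'*' has higher precedence than '<='


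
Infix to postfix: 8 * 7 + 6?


Left to right (same or higher precedence on left)
Postfix: 8 7 * 6 +


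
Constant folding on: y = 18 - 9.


18 - 9 = 9 at compile time
Optimized: y = 9


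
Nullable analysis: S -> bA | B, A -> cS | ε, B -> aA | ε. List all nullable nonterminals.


A nonterminal is nullable iff some alternative derives ε (directly, or every symbol in it is nullable)
Nullable: {A, B, S}


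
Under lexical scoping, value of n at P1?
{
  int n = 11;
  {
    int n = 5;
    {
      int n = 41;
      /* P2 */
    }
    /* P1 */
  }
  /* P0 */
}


n declared in the same block as P1
n = 5


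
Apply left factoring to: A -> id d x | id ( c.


Common prefix: 'id'
Factored: A -> id A', A' -> d x | ( c


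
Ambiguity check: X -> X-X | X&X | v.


'v-v&v' has two parse trees (no precedence encoded between - and &)
Ambiguous


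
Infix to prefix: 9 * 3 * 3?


left-to-right (same/higher precedence on left): tree is (* (* 9 3) 3)
Prefix: * * 9 3 3


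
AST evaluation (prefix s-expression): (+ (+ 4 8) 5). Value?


Evaluate inner: (+ 4 8) = 12
Evaluate root: (+ 12 5) = 17
Result: 17


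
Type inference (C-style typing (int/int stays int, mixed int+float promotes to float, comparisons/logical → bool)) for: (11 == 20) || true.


Operand types: bool || bool
Rule: logical operators take bool operands and yield bool
Result type: bool


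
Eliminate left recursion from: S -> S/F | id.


Left-recursive alternatives: S/F; non-recursive: id
Introduce S': S -> idS', S' -> /FS' | ε


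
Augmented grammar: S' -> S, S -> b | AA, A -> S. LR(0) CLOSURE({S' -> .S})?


Start: S' -> .S
For each item with dot before a nonterminal B, add B -> .γ for every B-production
Closure: [S' -> .S, S -> .b, S -> .AA, A -> .S]


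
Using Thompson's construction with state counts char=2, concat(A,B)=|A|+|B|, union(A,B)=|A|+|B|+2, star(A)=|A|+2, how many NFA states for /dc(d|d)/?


Syntax tree has 4 char leaf(s), 1 union(s), 0 star(s)
chars contribute 4×2 = 8; each union adds +2; each star adds +2
Total: 8 + 2 + 0 = 10 states


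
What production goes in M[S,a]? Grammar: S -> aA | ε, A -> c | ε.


For [S, a]: 'a' ∈ FIRST(aA)
Entry: S -> aA


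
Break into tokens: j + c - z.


Scan left to right, longest-match per lexeme
Tokens: ID(j), OP(+), ID(c), OP(-), ID(z)


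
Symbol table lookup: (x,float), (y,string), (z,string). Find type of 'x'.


Lookup 'x' → type float


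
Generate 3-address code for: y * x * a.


Break into single-operator statements:
t1 = y * x
t2 = t1 * a


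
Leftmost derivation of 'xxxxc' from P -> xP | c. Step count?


Derivation: P => xP => xxP => xxxP => xxxxP => xxxxc
Steps: 5


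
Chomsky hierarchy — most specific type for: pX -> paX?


LHS has context (more than one symbol) and |LHS| ≤ |RHS|
Classification: Type 1 (Context-Sensitive)


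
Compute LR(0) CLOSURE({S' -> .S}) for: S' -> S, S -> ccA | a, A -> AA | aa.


Start: S' -> .S
For each item with dot before a nonterminal B, add B -> .γ for every B-production
Closure: [S' -> .S, S -> .ccA, S -> .a]


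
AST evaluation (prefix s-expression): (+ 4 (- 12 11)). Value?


Evaluate inner: (- 12 11) = 1
Evaluate root: (+ 4 1) = 5
Result: 5


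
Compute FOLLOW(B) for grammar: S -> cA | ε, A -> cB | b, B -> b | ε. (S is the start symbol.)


$ ∈ FOLLOW(S). For each A -> αBβ: add FIRST(β)\{ε} to FOLLOW(B); if β nullable, add FOLLOW(A).
FOLLOW(B) = {$}


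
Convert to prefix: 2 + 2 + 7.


left-to-right (same/higher precedence on left): tree is (+ (+ 2 2) 7)
Prefix: + + 2 2 7


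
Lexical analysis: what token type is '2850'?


Pattern: digits only
Type: INTEGER_LITERAL


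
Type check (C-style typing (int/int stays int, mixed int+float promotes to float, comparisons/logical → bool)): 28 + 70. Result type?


Operand types: int + int
Rule: mixed int/float promotes to float; int/int stays int
Result type: int


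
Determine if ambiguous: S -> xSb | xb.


balanced x^n…b^n: each string has a unique parse
Unambiguous


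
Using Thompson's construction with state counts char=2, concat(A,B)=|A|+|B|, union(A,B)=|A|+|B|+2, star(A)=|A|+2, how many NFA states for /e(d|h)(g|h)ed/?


Syntax tree has 7 char leaf(s), 2 union(s), 0 star(s)
chars contribute 7×2 = 14; each union adds +2; each star adds +2
Total: 14 + 4 + 0 = 18 states


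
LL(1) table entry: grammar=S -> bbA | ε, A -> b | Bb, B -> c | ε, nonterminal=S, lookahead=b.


For [S, b]: 'b' ∈ FIRST(bbA)
Entry: S -> bbA


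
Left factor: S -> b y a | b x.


Common prefix: 'b'
Factored: S -> b S', S' -> y a | x


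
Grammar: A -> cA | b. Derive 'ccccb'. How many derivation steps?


Derivation: A => cA => ccA => cccA => ccccA => ccccb
Steps: 5


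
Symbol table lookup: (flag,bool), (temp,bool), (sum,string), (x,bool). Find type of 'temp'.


Lookup 'temp' → type bool


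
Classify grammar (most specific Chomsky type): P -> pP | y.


Right-linear: every RHS is a terminal or a terminal followed by one nonterminal
Classification: Type 3 (Regular)


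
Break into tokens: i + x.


Scan left to right, longest-match per lexeme
Tokens: ID(i), OP(+), ID(x)


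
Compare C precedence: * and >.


'*' is multiplicative (level 10); '>' is relational (level 7)
Higher level binds tighter
'*' has higher precedence than '>'


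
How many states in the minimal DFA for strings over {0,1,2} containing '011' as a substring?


KMP-style automaton: 3 progress states + 1 absorbing accept = 4
Minimal DFA: 4 states


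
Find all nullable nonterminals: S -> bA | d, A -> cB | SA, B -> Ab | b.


A nonterminal is nullable iff some alternative derives ε (directly, or every symbol in it is nullable)
Nullable: {}


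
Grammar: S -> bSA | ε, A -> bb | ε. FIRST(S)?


Per alternative of S: FIRST(bSA) = {b}; FIRST(ε) = {ε}
FIRST(S) = {b, ε}


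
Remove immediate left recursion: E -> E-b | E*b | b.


Left-recursive alternatives: E-b, E*b; non-recursive: b
Introduce E': E -> bE', E' -> -bE' | *bE' | ε


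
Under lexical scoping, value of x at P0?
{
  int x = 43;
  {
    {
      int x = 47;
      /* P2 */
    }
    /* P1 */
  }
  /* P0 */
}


x declared in the same block as P0
x = 43


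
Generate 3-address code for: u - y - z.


Break into single-operator statements:
t1 = u - y
t2 = t1 - z


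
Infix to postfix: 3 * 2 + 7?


Left to right (same or higher precedence on left)
Postfix: 3 2 * 7 +


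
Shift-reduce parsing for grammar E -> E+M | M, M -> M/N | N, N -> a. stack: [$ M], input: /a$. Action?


shift '/' to continue M -> M/N
Action: shift


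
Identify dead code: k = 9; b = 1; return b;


k is assigned but never read
Dead: 'k = 9'


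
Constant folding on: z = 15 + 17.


15 + 17 = 32 at compile time
Optimized: z = 32


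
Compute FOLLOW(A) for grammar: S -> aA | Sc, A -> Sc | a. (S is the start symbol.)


$ ∈ FOLLOW(S). For each A -> αBβ: add FIRST(β)\{ε} to FOLLOW(B); if β nullable, add FOLLOW(A).
FOLLOW(A) = {$, c}


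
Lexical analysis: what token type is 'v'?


Pattern: letter/underscore followed by alphanumerics, not a keyword
Type: IDENTIFIER
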